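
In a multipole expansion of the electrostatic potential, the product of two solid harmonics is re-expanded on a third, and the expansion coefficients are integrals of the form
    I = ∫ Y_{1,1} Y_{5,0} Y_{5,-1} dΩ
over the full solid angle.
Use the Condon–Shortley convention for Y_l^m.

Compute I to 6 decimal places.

Σlᵢ=11 odd — θ-integrand is odd under cosθ→−cosθ; I=0

0.000000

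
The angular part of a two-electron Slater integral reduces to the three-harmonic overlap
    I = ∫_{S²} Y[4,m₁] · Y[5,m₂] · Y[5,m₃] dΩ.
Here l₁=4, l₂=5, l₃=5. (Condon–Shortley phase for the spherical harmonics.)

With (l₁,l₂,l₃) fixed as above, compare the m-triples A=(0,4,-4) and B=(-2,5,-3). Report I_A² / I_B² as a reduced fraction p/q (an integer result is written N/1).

l's match ⇒ only the (l;m) 3-j factors differ between A and B.
A: triangle coeff Δ(4,5,5) = 1/3153150; Σ_t [3,4]: t=3:−1/25920 t=4:+1/69120 = -1/41472; (3j)²=2/143 [(4 5 5; 0 4 -4)], sign=+1
B: triangle coeff Δ(4,5,5) = 1/3153150; Σ_t [4,4]: t=4:+1/69120 = 1/69120; (3j)²=4/143 [(4 5 5; -2 5 -3)], sign=+1
I_A²/I_B² = (2/143)/(4/143) = 1/2

1/2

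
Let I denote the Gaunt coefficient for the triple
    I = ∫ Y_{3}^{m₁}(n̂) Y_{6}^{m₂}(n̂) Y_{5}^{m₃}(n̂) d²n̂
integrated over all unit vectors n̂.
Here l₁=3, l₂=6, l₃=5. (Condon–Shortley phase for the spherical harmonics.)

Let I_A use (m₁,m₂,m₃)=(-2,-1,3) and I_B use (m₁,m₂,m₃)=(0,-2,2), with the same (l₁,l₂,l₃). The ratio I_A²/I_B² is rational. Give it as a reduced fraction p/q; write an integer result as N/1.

8/1

Same 3,6,5: normalisation and zero-m 3j drop out of the ratio.
A: Δ: 4! 2! 8! / 15! → 1/675675; sum: t=3:−1/17280 t=4:+1/120960 = -1/20160; 3j²(3 6 5; -2 -1 3) = Δ·Π!·Σ² = 64/3003  (sign -1)
B: Δ: 4! 2! 8! / 15! → 1/675675; sum: t=1:−1/8640 t=2:+1/5760 t=3:−1/60480 = 1/24192; 3j²(3 6 5; 0 -2 2) = Δ·Π!·Σ² = 8/3003  (sign -1)
I_A²/I_B² = (64/3003)/(8/3003) = 8/1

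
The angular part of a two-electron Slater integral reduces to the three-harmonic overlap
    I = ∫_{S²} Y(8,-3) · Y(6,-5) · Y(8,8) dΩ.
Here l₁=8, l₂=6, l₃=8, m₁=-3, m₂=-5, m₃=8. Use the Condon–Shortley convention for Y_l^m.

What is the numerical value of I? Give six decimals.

Checks pass: Σm=0; 22 even; l₃=8∈[2,14].
(2·8+1)(2·6+1)(2·8+1) = 3757
Δ: 6! 10! 6! / 23! → 1/13742520792
sum: t=0:+1/41803776000 t=1:−1/435456000 t=2:+1/39813120 t=3:−1/18662400 t=4:+1/39813120 t=5:−1/435456000 t=6:+1/41803776000 = -11/1393459200
3j²(8 6 8; 0 0 0) = Δ·Π!·Σ² = 600/96577  (sign -1)
sum: t=1:−1/313528320000 = -1/313528320000
3j²(8 6 8; -3 -5 8) = Δ·Π!·Σ² = 22/7429  (sign -1)
combine: 4πI² = 3757·600/96577·22/7429 = 13200/190969
take √, sign +1: I = 0.07416527

0.074165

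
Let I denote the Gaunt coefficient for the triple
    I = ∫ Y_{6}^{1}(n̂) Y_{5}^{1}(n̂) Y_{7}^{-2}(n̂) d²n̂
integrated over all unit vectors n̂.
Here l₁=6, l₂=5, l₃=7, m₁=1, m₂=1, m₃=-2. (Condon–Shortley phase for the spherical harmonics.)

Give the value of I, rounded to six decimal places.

0.118315

Rules hold: Σm=0, L=18 even, 1≤7≤11.
N = 13·11·15 = 2145
Δ = 4!·8!·6!/19! = 1/174594420
Racah Σ t=0..4: t=0:+1/4147200 t=1:−1/207360 t=2:+1/82944 t=3:−1/207360 t=4:+1/4147200 = 1/345600
⇒ 3j(6 5 7; 0 0 0)² = 420/46189, sgn -1
Racah Σ t=0..4: t=0:+1/12441600 t=1:−1/414720 t=2:+1/138240 t=3:−1/311040 t=4:+1/5806080 = 1/537600
⇒ 3j(6 5 7; 1 1 -2)² = 2916/323323, sgn -1
4πI² = N·(3j₀)²·(3jₘ)² = 2624400/14919047
I = +1·√(0.175909/4π) = 0.11831493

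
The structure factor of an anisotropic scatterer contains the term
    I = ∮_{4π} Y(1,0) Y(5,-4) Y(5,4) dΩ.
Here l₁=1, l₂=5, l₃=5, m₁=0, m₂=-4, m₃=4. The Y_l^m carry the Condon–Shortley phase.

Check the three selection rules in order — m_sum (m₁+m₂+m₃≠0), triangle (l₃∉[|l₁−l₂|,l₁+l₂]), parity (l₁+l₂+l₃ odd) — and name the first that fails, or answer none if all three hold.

azimuthal sum: 0 − 4 + 4 = 0  ✓
4 ≤ 5 ≤ 6 (triangle on l)  ✓
L = 1 + 5 + 5 = 11 (odd)  ✗

parity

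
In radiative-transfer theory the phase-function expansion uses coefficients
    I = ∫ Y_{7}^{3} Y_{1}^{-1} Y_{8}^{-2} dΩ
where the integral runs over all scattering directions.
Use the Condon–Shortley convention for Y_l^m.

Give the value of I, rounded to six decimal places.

0.118504

Rules hold: Σm=0, L=16 even, 6≤8≤8.
N = 15·3·17 = 765
Δ = 0!·14!·2!/17! = 1/2040
Racah Σ t=0..0: t=0:+1/25401600 = 1/25401600
⇒ 3j(7 1 8; 0 0 0)² = 8/255, sgn +1
Racah Σ t=0..0: t=0:+1/174182400 = 1/174182400
⇒ 3j(7 1 8; 3 -1 -2)² = 1/136, sgn +1
4πI² = N·(3j₀)²·(3jₘ)² = 3/17
I = +1·√(0.176471/4π) = 0.11850352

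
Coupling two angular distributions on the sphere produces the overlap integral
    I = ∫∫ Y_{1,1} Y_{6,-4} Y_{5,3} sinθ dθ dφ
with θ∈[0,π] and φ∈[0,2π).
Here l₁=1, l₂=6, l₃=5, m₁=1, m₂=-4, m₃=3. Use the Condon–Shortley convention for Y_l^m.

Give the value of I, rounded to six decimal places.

m-sum 0 ✓  L=12 even ✓  5≤5≤7 ✓
Π(2lᵢ+1) = 3×13×11 = 429
triangle coeff Δ(1,6,5) = 1/858
Σ_t [1,1]: t=1:−1/14400 = -1/14400
(3j)²=6/143 [(1 6 5; 0 0 0)], sign=+1
Σ_t [0,0]: t=0:+1/161280 = 1/161280
(3j)²=15/286 [(1 6 5; 1 -4 3)], sign=+1
⇒ 4πI² = 135/143
I = (+1)√(135/143/(4π)) = 0.27409047

0.274090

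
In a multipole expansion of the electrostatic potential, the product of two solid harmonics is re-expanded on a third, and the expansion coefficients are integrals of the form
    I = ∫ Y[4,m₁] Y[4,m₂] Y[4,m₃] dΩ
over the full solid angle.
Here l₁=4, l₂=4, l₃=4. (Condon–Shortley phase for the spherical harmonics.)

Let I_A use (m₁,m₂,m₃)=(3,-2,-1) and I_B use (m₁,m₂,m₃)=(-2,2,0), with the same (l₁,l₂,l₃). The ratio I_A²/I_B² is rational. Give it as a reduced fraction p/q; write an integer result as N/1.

Shared (l₁,l₂,l₃)=(4,4,4): N and (l;000)² cancel in I_A²/I_B².
A: Δ = 4!·4!·4!/13! = 1/450450; Racah Σ t=0..1: t=0:+1/576 t=1:−1/864 = 1/1728; ⇒ 3j(4 4 4; 3 -2 -1)² = 5/1287, sgn -1
B: Δ = 4!·4!·4!/13! = 1/450450; Racah Σ t=2..4: t=2:+1/2304 t=3:−1/216 t=4:+1/384 = -11/6912; ⇒ 3j(4 4 4; -2 2 0)² = 11/1638, sgn -1
I_A²/I_B² = (5/1287)/(11/1638) = 70/121

70/121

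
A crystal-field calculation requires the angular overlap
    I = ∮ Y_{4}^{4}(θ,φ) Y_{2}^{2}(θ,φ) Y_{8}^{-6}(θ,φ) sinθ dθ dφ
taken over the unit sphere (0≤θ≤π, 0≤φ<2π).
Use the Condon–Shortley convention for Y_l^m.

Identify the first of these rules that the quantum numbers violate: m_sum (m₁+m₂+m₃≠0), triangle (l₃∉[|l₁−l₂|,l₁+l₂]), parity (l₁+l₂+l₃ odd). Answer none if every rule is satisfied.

triangle

azimuthal sum: 4 + 2 − 6 = 0  ✓
2 ≤ 8 ≤ 6 (triangle on l)  ✗
L = 4 + 2 + 8 = 14 (even)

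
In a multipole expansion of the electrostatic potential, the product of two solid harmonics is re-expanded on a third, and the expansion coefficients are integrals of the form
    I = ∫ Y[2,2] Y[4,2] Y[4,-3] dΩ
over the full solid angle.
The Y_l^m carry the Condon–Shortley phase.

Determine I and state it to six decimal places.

0.000000

m-sum = 2 + 2 − 3 = 1 ≠ 0 ⇒ I = 0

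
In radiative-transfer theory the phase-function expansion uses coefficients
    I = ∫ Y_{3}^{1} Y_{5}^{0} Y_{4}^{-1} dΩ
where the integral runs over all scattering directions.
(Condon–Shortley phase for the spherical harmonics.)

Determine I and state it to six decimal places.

m-sum 0 ✓  L=12 even ✓  2≤4≤8 ✓
Π(2lᵢ+1) = 7×11×9 = 693
triangle coeff Δ(3,5,4) = 1/180180
Σ_t [1,3]: t=1:−1/576 t=2:+1/144 t=3:−1/576 = 1/288
(3j)²=20/1001 [(3 5 4; 0 0 0)], sign=+1
Σ_t [0,2]: t=0:+1/5760 t=1:−1/288 t=2:+1/288 = 1/5760
(3j)²=1/12012 [(3 5 4; 1 0 -1)], sign=-1
⇒ 4πI² = 15/13013
I = (-1)√(15/13013/(4π)) = -0.00957750

-0.009577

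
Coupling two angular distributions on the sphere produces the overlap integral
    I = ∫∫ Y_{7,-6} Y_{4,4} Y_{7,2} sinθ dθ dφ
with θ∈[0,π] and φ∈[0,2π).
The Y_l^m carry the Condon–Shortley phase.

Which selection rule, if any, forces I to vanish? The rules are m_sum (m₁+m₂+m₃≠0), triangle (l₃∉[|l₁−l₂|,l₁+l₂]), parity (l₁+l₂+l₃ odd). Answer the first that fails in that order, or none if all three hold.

none

azimuthal sum: -6 + 4 + 2 = 0  ✓
3 ≤ 7 ≤ 11 (triangle on l)  ✓
L = 7 + 4 + 7 = 18 (even)  ✓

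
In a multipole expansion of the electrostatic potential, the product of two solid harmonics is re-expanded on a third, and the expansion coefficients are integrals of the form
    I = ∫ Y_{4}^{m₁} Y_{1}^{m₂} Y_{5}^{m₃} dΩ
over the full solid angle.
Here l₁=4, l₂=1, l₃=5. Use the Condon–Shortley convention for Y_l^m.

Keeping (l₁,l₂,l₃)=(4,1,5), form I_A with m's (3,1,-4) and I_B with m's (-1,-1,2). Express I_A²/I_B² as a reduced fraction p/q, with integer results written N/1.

12/7

Same 4,1,5: normalisation and zero-m 3j drop out of the ratio.
A: Δ: 0! 8! 2! / 11! → 1/495; sum: t=0:+1/10080 = 1/10080; 3j²(4 1 5; 3 1 -4) = Δ·Π!·Σ² = 4/55  (sign -1)
B: Δ: 0! 8! 2! / 11! → 1/495; sum: t=0:+1/1440 = 1/1440; 3j²(4 1 5; -1 -1 2) = Δ·Π!·Σ² = 7/165  (sign -1)
I_A²/I_B² = (4/55)/(7/165) = 12/7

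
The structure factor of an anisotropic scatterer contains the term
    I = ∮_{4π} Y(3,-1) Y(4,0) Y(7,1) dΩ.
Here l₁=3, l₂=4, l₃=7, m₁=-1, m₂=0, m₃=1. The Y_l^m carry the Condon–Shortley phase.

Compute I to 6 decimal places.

-0.218337

m-sum 0 ✓  L=14 even ✓  1≤7≤7 ✓
Π(2lᵢ+1) = 7×9×15 = 945
triangle coeff Δ(3,4,7) = 1/45045
Σ_t [0,0]: t=0:+1/20736 = 1/20736
(3j)²=35/1287 [(3 4 7; 0 0 0)], sign=-1
Σ_t [0,0]: t=0:+1/27648 = 1/27648
(3j)²=10/429 [(3 4 7; -1 0 1)], sign=+1
⇒ 4πI² = 12250/20449
I = (-1)√(12250/20449/(4π)) = -0.21833687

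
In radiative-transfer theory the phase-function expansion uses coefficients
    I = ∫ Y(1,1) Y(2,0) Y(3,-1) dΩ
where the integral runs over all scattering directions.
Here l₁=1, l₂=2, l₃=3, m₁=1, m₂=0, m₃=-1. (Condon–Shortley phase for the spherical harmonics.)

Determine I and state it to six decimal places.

-0.202301

Checks pass: Σm=0; 6 even; l₃=3∈[1,3].
(2·1+1)(2·2+1)(2·3+1) = 105
Δ: 0! 2! 4! / 7! → 1/105
sum: t=0:+1/4 = 1/4
3j²(1 2 3; 0 0 0) = Δ·Π!·Σ² = 3/35  (sign -1)
sum: t=0:+1/8 = 1/8
3j²(1 2 3; 1 0 -1) = Δ·Π!·Σ² = 2/35  (sign +1)
combine: 4πI² = 105·3/35·2/35 = 18/35
take √, sign -1: I = -0.20230066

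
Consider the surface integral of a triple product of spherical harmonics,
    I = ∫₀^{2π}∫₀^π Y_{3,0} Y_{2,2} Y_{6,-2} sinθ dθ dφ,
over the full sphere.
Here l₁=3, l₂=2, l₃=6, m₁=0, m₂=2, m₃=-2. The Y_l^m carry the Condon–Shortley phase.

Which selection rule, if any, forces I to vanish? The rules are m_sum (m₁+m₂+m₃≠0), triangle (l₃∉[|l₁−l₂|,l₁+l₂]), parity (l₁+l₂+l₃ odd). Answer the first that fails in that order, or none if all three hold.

triangle

Σmᵢ = 0  ✓
l₃∈[|l₁−l₂|,l₁+l₂]=[1,5], have l₃=6  ✗
Σlᵢ = 11 ⇒ odd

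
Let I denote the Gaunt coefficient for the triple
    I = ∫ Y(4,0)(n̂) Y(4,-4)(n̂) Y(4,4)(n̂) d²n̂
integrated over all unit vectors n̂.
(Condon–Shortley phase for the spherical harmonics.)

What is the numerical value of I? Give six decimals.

0.106525

Rules hold: Σm=0, L=12 even, 0≤4≤8.
N = 9·9·9 = 729
Δ = 4!·4!·4!/13! = 1/450450
Racah Σ t=0..4: t=0:+1/13824 t=1:−1/216 t=2:+1/64 t=3:−1/216 t=4:+1/13824 = 5/768
⇒ 3j(4 4 4; 0 0 0)² = 18/1001, sgn +1
Racah Σ t=0..0: t=0:+1/13824 = 1/13824
⇒ 3j(4 4 4; 0 -4 4)² = 14/1287, sgn +1
4πI² = N·(3j₀)²·(3jₘ)² = 2916/20449
I = +1·√(0.142599/4π) = 0.10652531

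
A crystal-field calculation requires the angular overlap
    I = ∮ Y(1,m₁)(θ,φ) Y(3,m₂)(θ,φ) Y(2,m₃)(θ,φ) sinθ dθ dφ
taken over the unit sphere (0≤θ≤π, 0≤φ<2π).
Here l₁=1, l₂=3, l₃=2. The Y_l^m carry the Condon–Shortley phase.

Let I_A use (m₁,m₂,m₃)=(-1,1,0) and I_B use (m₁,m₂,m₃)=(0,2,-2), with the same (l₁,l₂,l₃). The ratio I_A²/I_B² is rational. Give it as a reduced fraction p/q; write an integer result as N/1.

6/5

l's match ⇒ only the (l;m) 3-j factors differ between A and B.
A: triangle coeff Δ(1,3,2) = 1/105; Σ_t [2,2]: t=2:+1/8 = 1/8; (3j)²=2/35 [(1 3 2; -1 1 0)], sign=+1
B: triangle coeff Δ(1,3,2) = 1/105; Σ_t [1,1]: t=1:−1/24 = -1/24; (3j)²=1/21 [(1 3 2; 0 2 -2)], sign=-1
I_A²/I_B² = (2/35)/(1/21) = 6/5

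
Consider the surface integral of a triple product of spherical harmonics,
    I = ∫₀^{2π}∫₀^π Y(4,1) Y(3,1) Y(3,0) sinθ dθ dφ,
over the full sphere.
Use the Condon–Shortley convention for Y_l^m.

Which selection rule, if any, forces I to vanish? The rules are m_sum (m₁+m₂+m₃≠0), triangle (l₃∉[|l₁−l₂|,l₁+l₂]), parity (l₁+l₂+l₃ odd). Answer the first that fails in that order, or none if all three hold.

m_sum

m₁+m₂+m₃ = 1 + 1 + 0 = 2  ✗
triangle: |4−3|=1 ≤ l₃=3 ≤ 4+3=7
parity: l₁+l₂+l₃ = 10 is even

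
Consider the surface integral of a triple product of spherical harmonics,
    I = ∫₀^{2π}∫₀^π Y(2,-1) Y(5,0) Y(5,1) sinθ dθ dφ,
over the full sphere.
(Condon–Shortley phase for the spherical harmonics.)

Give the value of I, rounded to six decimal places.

Rules hold: Σm=0, L=12 even, 3≤5≤7.
N = 5·11·11 = 605
Δ = 2!·2!·8!/13! = 1/38610
Racah Σ t=0..2: t=0:+1/2880 t=1:−1/576 t=2:+1/2880 = -1/960
⇒ 3j(2 5 5; 0 0 0)² = 10/429, sgn +1
Racah Σ t=1..2: t=1:−1/1152 t=2:+1/1440 = -1/5760
⇒ 3j(2 5 5; -1 0 1)² = 1/858, sgn -1
4πI² = N·(3j₀)²·(3jₘ)² = 25/1521
I = -1·√(0.0164366/4π) = -0.03616600

-0.036166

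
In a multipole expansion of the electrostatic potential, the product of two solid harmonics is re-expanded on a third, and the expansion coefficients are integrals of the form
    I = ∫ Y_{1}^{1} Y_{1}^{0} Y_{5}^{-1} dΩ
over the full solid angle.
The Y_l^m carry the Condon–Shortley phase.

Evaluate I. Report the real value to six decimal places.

0.000000

triangle: need 0≤l₃≤2, have 5; I=0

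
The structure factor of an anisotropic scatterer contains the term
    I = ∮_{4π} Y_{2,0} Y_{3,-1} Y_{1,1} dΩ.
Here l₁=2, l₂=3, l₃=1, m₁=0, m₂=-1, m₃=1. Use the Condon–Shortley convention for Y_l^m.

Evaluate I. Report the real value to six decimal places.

-0.202301

m-sum 0 ✓  L=6 even ✓  1≤1≤5 ✓
Π(2lᵢ+1) = 5×7×3 = 105
triangle coeff Δ(2,3,1) = 1/105
Σ_t [2,2]: t=2:+1/4 = 1/4
(3j)²=3/35 [(2 3 1; 0 0 0)], sign=-1
Σ_t [2,2]: t=2:+1/8 = 1/8
(3j)²=2/35 [(2 3 1; 0 -1 1)], sign=+1
⇒ 4πI² = 18/35
I = (-1)√(18/35/(4π)) = -0.20230066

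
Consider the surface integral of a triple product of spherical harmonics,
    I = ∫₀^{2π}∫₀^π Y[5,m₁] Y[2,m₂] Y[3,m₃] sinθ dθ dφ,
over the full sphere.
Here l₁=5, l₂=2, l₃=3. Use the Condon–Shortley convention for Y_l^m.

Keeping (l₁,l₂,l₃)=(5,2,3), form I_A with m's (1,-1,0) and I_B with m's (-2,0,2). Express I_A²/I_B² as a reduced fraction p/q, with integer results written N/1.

80/63

Same 5,2,3: normalisation and zero-m 3j drop out of the ratio.
A: Δ: 4! 6! 0! / 11! → 1/2310; sum: t=1:−1/216 = -1/216; 3j²(5 2 3; 1 -1 0) = Δ·Π!·Σ² = 8/231  (sign +1)
B: Δ: 4! 6! 0! / 11! → 1/2310; sum: t=2:+1/480 = 1/480; 3j²(5 2 3; -2 0 2) = Δ·Π!·Σ² = 3/110  (sign -1)
I_A²/I_B² = (8/231)/(3/110) = 80/63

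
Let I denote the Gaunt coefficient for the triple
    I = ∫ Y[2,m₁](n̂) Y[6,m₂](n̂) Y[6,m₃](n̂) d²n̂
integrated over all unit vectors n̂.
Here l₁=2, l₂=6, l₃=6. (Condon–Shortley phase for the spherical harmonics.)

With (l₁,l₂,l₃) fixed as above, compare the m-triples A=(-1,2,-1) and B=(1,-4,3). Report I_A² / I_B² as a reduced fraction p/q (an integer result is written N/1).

Same 2,6,6: normalisation and zero-m 3j drop out of the ratio.
A: Δ: 2! 2! 10! / 15! → 1/90090; sum: t=1:−1/60480 t=2:+1/34560 = 1/80640; 3j²(2 6 6; -1 2 -1) = Δ·Π!·Σ² = 6/1001  (sign -1)
B: Δ: 2! 2! 10! / 15! → 1/90090; sum: t=0:+1/161280 t=1:−1/725760 = 1/207360; 3j²(2 6 6; 1 -4 3) = Δ·Π!·Σ² = 7/286  (sign -1)
I_A²/I_B² = (6/1001)/(7/286) = 12/49

12/49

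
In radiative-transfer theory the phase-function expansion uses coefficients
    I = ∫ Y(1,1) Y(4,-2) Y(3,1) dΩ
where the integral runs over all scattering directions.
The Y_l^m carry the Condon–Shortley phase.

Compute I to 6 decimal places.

0.238414

Rules hold: Σm=0, L=8 even, 3≤3≤5.
N = 3·9·7 = 189
Δ = 2!·0!·6!/9! = 1/252
Racah Σ t=1..1: t=1:−1/36 = -1/36
⇒ 3j(1 4 3; 0 0 0)² = 4/63, sgn +1
Racah Σ t=0..0: t=0:+1/96 = 1/96
⇒ 3j(1 4 3; 1 -2 1)² = 5/84, sgn +1
4πI² = N·(3j₀)²·(3jₘ)² = 5/7
I = +1·√(0.714286/4π) = 0.23841361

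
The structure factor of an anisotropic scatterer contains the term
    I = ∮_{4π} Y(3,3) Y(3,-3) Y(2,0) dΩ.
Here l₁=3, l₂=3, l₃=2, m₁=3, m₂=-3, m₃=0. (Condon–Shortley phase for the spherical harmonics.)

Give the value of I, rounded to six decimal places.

0.210261

m-sum 0 ✓  L=8 even ✓  0≤2≤6 ✓
Π(2lᵢ+1) = 7×7×5 = 245
triangle coeff Δ(3,3,2) = 1/3780
Σ_t [1,3]: t=1:−1/24 t=2:+1/4 t=3:−1/24 = 1/6
(3j)²=4/105 [(3 3 2; 0 0 0)], sign=+1
Σ_t [0,0]: t=0:+1/96 = 1/96
(3j)²=5/84 [(3 3 2; 3 -3 0)], sign=+1
⇒ 4πI² = 5/9
I = (+1)√(5/9/(4π)) = 0.21026104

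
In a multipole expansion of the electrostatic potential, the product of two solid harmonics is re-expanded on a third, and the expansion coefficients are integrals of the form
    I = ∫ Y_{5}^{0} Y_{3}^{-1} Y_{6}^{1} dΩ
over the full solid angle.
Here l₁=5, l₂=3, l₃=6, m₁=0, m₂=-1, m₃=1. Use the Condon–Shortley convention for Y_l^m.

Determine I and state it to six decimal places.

-0.077843

Checks pass: Σm=0; 14 even; l₃=6∈[2,8].
(2·5+1)(2·3+1)(2·6+1) = 1001
Δ: 2! 8! 4! / 15! → 1/675675
sum: t=0:+1/8640 t=1:−1/2304 t=2:+1/8640 = -7/34560
3j²(5 3 6; 0 0 0) = Δ·Π!·Σ² = 7/429  (sign -1)
sum: t=0:+1/5760 t=1:−1/3456 t=2:+1/34560 = -1/11520
3j²(5 3 6; 0 -1 1) = Δ·Π!·Σ² = 2/429  (sign +1)
combine: 4πI² = 1001·7/429·2/429 = 98/1287
take √, sign -1: I = -0.07784287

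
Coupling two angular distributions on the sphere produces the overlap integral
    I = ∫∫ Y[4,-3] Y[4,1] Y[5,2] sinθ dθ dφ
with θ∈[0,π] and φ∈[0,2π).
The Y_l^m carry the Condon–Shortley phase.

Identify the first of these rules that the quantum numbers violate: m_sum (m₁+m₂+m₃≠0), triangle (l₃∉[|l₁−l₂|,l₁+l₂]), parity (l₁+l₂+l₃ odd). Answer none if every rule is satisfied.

m₁+m₂+m₃ = -3 + 1 + 2 = 0  ✓
triangle: |4−4|=0 ≤ l₃=5 ≤ 4+4=8  ✓
parity: l₁+l₂+l₃ = 13 is odd  ✗

parity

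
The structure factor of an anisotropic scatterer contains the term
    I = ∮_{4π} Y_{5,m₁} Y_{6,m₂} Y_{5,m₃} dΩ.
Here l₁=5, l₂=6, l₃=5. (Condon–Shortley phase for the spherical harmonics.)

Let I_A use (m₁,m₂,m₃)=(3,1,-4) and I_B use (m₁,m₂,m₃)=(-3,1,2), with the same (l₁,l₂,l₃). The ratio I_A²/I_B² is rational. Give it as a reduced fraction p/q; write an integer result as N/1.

363/4

Same 5,6,5: normalisation and zero-m 3j drop out of the ratio.
A: Δ: 6! 4! 6! / 17! → 1/28588560; sum: t=1:−1/518400 t=2:+1/138240 = 11/2073600; 3j²(5 6 5; 3 1 -4) = Δ·Π!·Σ² = 77/4420  (sign -1)
B: Δ: 6! 4! 6! / 17! → 1/28588560; sum: t=4:+1/41472 t=5:−1/34560 t=6:+1/345600 = -1/518400; 3j²(5 6 5; -3 1 2) = Δ·Π!·Σ² = 7/36465  (sign +1)
I_A²/I_B² = (77/4420)/(7/36465) = 363/4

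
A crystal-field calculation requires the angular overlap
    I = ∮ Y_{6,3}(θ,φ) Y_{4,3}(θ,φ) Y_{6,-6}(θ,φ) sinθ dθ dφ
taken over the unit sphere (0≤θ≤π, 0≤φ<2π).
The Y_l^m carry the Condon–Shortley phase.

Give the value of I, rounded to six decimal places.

Checks pass: Σm=0; 16 even; l₃=6∈[2,10].
(2·6+1)(2·4+1)(2·6+1) = 1521
Δ: 4! 8! 4! / 17! → 1/15315300
sum: t=0:+1/829440 t=1:−1/25920 t=2:+1/9216 t=3:−1/25920 t=4:+1/829440 = 7/207360
3j²(6 4 6; 0 0 0) = Δ·Π!·Σ² = 28/2431  (sign +1)
sum: t=3:−1/5806080 = -1/5806080
3j²(6 4 6; 3 3 -6) = Δ·Π!·Σ² = 9/884  (sign -1)
combine: 4πI² = 1521·28/2431·9/884 = 567/3179
take √, sign -1: I = -0.11913554

-0.119136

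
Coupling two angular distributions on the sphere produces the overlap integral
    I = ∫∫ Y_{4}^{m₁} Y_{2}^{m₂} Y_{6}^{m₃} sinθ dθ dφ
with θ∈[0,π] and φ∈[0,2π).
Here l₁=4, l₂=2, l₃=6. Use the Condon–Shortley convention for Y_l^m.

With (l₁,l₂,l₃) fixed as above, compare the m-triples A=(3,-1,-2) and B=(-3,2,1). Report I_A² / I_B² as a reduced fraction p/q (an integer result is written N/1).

32/5

Shared (l₁,l₂,l₃)=(4,2,6): N and (l;000)² cancel in I_A²/I_B².
A: Δ = 0!·8!·4!/13! = 1/6435; Racah Σ t=0..0: t=0:+1/30240 = 1/30240; ⇒ 3j(4 2 6; 3 -1 -2)² = 32/6435, sgn +1
B: Δ = 0!·8!·4!/13! = 1/6435; Racah Σ t=0..0: t=0:+1/120960 = 1/120960; ⇒ 3j(4 2 6; -3 2 1)² = 1/1287, sgn -1
I_A²/I_B² = (32/6435)/(1/1287) = 32/5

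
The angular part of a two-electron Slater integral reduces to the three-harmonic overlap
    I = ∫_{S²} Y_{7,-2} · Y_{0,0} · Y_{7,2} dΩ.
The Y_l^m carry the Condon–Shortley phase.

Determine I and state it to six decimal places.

0.282095

Checks pass: Σm=0; 14 even; l₃=7∈[7,7].
(2·7+1)(2·0+1)(2·7+1) = 225
Δ: 0! 14! 0! / 15! → 1/15
sum: t=0:+1/25401600 = 1/25401600
3j²(7 0 7; 0 0 0) = Δ·Π!·Σ² = 1/15  (sign -1)
sum: t=0:+1/43545600 = 1/43545600
3j²(7 0 7; -2 0 2) = Δ·Π!·Σ² = 1/15  (sign -1)
combine: 4πI² = 225·1/15·1/15 = 1/1
take √, sign +1: I = 0.28209479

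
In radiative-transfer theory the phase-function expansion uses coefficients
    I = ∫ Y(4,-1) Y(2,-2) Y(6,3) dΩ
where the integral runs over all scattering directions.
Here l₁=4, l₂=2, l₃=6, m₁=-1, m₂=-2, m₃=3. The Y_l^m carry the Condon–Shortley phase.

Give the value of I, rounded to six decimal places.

-0.178526

Rules hold: Σm=0, L=12 even, 2≤6≤6.
N = 9·5·13 = 585
Δ = 0!·8!·4!/13! = 1/6435
Racah Σ t=0..0: t=0:+1/2304 = 1/2304
⇒ 3j(4 2 6; 0 0 0)² = 5/143, sgn +1
Racah Σ t=0..0: t=0:+1/17280 = 1/17280
⇒ 3j(4 2 6; -1 -2 3)² = 14/715, sgn -1
4πI² = N·(3j₀)²·(3jₘ)² = 630/1573
I = -1·√(0.400509/4π) = -0.17852580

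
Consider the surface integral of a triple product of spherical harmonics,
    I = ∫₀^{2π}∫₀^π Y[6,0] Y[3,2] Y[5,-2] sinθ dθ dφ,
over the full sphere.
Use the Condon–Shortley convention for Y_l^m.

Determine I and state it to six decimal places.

-0.165130

m-sum 0 ✓  L=14 even ✓  3≤5≤9 ✓
Π(2lᵢ+1) = 13×7×11 = 1001
triangle coeff Δ(6,3,5) = 1/675675
Σ_t [1,3]: t=1:−1/8640 t=2:+1/2304 t=3:−1/8640 = 7/34560
(3j)²=7/429 [(6 3 5; 0 0 0)], sign=-1
Σ_t [3,4]: t=3:−1/8640 t=4:+1/34560 = -1/11520
(3j)²=3/143 [(6 3 5; 0 2 -2)], sign=+1
⇒ 4πI² = 49/143
I = (-1)√(49/143/(4π)) = -0.16512966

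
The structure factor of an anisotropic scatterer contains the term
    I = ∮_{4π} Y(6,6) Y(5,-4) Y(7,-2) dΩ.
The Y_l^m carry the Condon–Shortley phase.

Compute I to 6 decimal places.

m-sum 0 ✓  L=18 even ✓  1≤7≤11 ✓
Π(2lᵢ+1) = 13×11×15 = 2145
triangle coeff Δ(6,5,7) = 1/174594420
Σ_t [0,4]: t=0:+1/4147200 t=1:−1/207360 t=2:+1/82944 t=3:−1/207360 t=4:+1/4147200 = 1/345600
(3j)²=420/46189 [(6 5 7; 0 0 0)], sign=-1
Σ_t [0,0]: t=0:+1/116121600 = 1/116121600
(3j)²=27/8398 [(6 5 7; 6 -4 -2)], sign=-1
⇒ 4πI² = 85050/1356277
I = (+1)√(85050/1356277/(4π)) = 0.07064119

0.070641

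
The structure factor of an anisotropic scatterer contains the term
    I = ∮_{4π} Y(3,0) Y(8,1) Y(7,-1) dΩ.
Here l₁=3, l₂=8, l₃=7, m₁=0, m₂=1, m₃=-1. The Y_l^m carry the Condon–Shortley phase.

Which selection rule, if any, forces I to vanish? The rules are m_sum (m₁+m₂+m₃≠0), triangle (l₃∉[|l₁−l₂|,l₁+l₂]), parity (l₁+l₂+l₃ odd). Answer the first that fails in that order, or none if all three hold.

azimuthal sum: 0 + 1 − 1 = 0  ✓
5 ≤ 7 ≤ 11 (triangle on l)  ✓
L = 3 + 8 + 7 = 18 (even)  ✓

none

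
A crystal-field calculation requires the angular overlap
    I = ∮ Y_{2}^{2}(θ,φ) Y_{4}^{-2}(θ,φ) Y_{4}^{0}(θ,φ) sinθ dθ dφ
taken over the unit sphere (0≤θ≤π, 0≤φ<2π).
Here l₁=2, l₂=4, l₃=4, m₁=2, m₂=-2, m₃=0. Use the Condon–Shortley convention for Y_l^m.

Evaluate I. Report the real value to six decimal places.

-0.190365

Checks pass: Σm=0; 10 even; l₃=4∈[2,6].
(2·2+1)(2·4+1)(2·4+1) = 405
Δ: 2! 2! 6! / 11! → 1/13860
sum: t=0:+1/192 t=1:−1/36 t=2:+1/192 = -5/288
3j²(2 4 4; 0 0 0) = Δ·Π!·Σ² = 20/693  (sign -1)
sum: t=0:+1/192 = 1/192
3j²(2 4 4; 2 -2 0) = Δ·Π!·Σ² = 3/77  (sign +1)
combine: 4πI² = 405·20/693·3/77 = 2700/5929
take √, sign -1: I = -0.19036462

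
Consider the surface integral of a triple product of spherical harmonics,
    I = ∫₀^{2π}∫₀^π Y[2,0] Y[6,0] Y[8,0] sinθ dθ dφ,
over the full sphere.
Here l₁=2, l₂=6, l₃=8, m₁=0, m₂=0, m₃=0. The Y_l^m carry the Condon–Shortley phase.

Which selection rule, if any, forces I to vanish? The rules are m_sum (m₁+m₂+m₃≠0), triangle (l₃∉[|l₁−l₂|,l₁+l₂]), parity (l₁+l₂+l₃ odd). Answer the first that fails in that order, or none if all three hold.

azimuthal sum: 0 + 0 + 0 = 0  ✓
4 ≤ 8 ≤ 8 (triangle on l)  ✓
L = 2 + 6 + 8 = 16 (even)  ✓

none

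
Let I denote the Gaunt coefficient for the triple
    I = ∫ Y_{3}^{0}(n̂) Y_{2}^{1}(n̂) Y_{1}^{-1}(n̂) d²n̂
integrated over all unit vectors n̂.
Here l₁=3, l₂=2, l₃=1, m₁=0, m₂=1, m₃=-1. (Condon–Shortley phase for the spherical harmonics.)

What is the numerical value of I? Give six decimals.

0.143048

Checks pass: Σm=0; 6 even; l₃=1∈[1,5].
(2·3+1)(2·2+1)(2·1+1) = 105
Δ: 4! 2! 0! / 7! → 1/105
sum: t=2:+1/4 = 1/4
3j²(3 2 1; 0 0 0) = Δ·Π!·Σ² = 3/35  (sign -1)
sum: t=3:−1/12 = -1/12
3j²(3 2 1; 0 1 -1) = Δ·Π!·Σ² = 1/35  (sign -1)
combine: 4πI² = 105·3/35·1/35 = 9/35
take √, sign +1: I = 0.14304817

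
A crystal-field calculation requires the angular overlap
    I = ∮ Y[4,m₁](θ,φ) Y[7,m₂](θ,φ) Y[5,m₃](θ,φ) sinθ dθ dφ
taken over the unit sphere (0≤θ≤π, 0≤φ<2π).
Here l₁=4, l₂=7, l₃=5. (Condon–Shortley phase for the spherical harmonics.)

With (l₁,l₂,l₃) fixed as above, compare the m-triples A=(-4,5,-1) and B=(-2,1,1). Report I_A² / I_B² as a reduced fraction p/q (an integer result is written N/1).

l's match ⇒ only the (l;m) 3-j factors differ between A and B.
A: triangle coeff Δ(4,7,5) = 1/6126120; Σ_t [6,6]: t=6:+1/2073600 = 1/2073600; (3j)²=28/1105 [(4 7 5; -4 5 -1)], sign=+1
B: triangle coeff Δ(4,7,5) = 1/6126120; Σ_t [4,6]: t=4:+1/55296 t=5:−1/86400 t=6:+1/2073600 = 29/4147200; (3j)²=841/145860 [(4 7 5; -2 1 1)], sign=+1
I_A²/I_B² = (28/1105)/(841/145860) = 3696/841

3696/841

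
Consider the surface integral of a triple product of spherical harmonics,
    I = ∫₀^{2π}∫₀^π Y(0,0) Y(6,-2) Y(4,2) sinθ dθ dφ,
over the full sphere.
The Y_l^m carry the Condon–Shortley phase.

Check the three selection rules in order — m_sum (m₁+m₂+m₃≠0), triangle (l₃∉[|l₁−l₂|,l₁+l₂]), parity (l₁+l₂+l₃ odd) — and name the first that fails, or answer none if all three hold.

triangle

Σmᵢ = 0  ✓
l₃∈[|l₁−l₂|,l₁+l₂]=[6,6], have l₃=4  ✗
Σlᵢ = 10 ⇒ even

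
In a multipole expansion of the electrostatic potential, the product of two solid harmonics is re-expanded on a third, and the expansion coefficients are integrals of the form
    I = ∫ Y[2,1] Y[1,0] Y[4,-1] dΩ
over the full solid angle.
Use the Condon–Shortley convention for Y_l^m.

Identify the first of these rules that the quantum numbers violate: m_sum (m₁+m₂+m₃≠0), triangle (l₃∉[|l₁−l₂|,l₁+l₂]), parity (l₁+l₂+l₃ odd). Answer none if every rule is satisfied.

Σmᵢ = 0  ✓
l₃∈[|l₁−l₂|,l₁+l₂]=[1,3], have l₃=4  ✗
Σlᵢ = 7 ⇒ odd

triangle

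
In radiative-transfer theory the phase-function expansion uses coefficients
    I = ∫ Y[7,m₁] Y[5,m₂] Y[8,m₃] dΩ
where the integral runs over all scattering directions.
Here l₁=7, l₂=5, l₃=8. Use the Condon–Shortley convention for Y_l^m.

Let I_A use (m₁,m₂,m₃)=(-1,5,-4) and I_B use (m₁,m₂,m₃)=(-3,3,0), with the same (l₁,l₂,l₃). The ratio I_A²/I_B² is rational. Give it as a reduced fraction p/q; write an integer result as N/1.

385/24

Shared (l₁,l₂,l₃)=(7,5,8): N and (l;000)² cancel in I_A²/I_B².
A: Δ = 4!·10!·6!/21! = 1/814773960; Racah Σ t=4..4: t=4:+1/298598400 = 1/298598400; ⇒ 3j(7 5 8; -1 5 -4)² = 70/4199, sgn +1
B: Δ = 4!·10!·6!/21! = 1/814773960; Racah Σ t=2..4: t=2:+1/232243200 t=3:−1/21772800 t=4:+1/19906560 = 1/116121600; ⇒ 3j(7 5 8; -3 3 0)² = 48/46189, sgn +1
I_A²/I_B² = (70/4199)/(48/46189) = 385/24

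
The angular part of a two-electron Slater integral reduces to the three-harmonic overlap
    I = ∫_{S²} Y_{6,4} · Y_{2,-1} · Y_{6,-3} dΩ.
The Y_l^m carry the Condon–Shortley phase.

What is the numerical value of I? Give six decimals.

Rules hold: Σm=0, L=14 even, 4≤6≤8.
N = 13·5·13 = 845
Δ = 2!·10!·2!/15! = 1/90090
Racah Σ t=0..2: t=0:+1/69120 t=1:−1/14400 t=2:+1/69120 = -7/172800
⇒ 3j(6 2 6; 0 0 0)² = 14/715, sgn -1
Racah Σ t=0..1: t=0:+1/161280 t=1:−1/725760 = 1/207360
⇒ 3j(6 2 6; 4 -1 -3)² = 7/286, sgn -1
4πI² = N·(3j₀)²·(3jₘ)² = 49/121
I = +1·√(0.404959/4π) = 0.17951487

0.179515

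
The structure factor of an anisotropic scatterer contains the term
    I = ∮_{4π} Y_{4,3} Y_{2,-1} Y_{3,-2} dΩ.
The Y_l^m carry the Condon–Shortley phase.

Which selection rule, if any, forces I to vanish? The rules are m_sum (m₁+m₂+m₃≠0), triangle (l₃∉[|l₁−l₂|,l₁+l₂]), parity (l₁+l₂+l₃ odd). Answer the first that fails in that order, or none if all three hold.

azimuthal sum: 3 − 1 − 2 = 0  ✓
2 ≤ 3 ≤ 6 (triangle on l)  ✓
L = 4 + 2 + 3 = 9 (odd)  ✗

parity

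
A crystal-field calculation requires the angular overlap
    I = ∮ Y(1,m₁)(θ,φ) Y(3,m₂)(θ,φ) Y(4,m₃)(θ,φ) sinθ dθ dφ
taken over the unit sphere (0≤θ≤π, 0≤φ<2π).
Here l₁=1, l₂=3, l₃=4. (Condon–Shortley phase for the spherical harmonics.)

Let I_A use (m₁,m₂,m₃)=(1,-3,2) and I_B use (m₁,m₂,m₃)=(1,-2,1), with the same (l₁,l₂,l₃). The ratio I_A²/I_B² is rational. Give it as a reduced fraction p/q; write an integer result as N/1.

Same 1,3,4: normalisation and zero-m 3j drop out of the ratio.
A: Δ: 0! 2! 6! / 9! → 1/252; sum: t=0:+1/1440 = 1/1440; 3j²(1 3 4; 1 -3 2) = Δ·Π!·Σ² = 1/252  (sign +1)
B: Δ: 0! 2! 6! / 9! → 1/252; sum: t=0:+1/240 = 1/240; 3j²(1 3 4; 1 -2 1) = Δ·Π!·Σ² = 1/84  (sign -1)
I_A²/I_B² = (1/252)/(1/84) = 1/3

1/3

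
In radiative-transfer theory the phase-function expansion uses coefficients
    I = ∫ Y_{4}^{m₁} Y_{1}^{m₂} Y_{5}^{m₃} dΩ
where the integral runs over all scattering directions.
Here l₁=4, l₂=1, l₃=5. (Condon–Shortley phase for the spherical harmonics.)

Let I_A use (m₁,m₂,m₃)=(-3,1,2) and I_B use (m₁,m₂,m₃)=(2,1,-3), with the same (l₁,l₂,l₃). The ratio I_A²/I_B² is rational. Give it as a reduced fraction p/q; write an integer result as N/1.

Same 4,1,5: normalisation and zero-m 3j drop out of the ratio.
A: Δ: 0! 8! 2! / 11! → 1/495; sum: t=0:+1/10080 = 1/10080; 3j²(4 1 5; -3 1 2) = Δ·Π!·Σ² = 1/165  (sign -1)
B: Δ: 0! 8! 2! / 11! → 1/495; sum: t=0:+1/2880 = 1/2880; 3j²(4 1 5; 2 1 -3) = Δ·Π!·Σ² = 28/495  (sign +1)
I_A²/I_B² = (1/165)/(28/495) = 3/28

3/28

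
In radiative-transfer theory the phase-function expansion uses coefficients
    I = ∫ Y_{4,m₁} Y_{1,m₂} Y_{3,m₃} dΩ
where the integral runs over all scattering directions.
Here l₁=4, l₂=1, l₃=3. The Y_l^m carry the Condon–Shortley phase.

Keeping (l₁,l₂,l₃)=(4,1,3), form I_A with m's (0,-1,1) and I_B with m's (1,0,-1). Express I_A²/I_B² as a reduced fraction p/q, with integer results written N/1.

Shared (l₁,l₂,l₃)=(4,1,3): N and (l;000)² cancel in I_A²/I_B².
A: Δ = 2!·6!·0!/9! = 1/252; Racah Σ t=0..0: t=0:+1/96 = 1/96; ⇒ 3j(4 1 3; 0 -1 1)² = 1/42, sgn +1
B: Δ = 2!·6!·0!/9! = 1/252; Racah Σ t=1..1: t=1:−1/48 = -1/48; ⇒ 3j(4 1 3; 1 0 -1)² = 5/84, sgn -1
I_A²/I_B² = (1/42)/(5/84) = 2/5

2/5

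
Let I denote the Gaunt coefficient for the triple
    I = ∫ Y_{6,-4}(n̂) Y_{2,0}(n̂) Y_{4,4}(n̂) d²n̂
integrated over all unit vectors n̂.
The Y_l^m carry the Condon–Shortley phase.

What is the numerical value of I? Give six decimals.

Rules hold: Σm=0, L=12 even, 4≤4≤8.
N = 13·5·9 = 585
Δ = 4!·8!·0!/13! = 1/6435
Racah Σ t=2..2: t=2:+1/2304 = 1/2304
⇒ 3j(6 2 4; 0 0 0)² = 5/143, sgn +1
Racah Σ t=2..2: t=2:+1/161280 = 1/161280
⇒ 3j(6 2 4; -4 0 4)² = 1/143, sgn +1
4πI² = N·(3j₀)²·(3jₘ)² = 225/1573
I = +1·√(0.143039/4π) = 0.10668957

0.106690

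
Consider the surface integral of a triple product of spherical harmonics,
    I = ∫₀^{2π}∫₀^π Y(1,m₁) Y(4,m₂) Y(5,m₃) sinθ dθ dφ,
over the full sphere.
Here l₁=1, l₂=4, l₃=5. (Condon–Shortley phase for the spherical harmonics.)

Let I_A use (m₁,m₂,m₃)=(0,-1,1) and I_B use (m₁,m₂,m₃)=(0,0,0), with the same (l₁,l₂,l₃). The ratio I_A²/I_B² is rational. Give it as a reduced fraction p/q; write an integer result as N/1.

Same 1,4,5: normalisation and zero-m 3j drop out of the ratio.
A: Δ: 0! 2! 8! / 11! → 1/495; sum: t=0:+1/720 = 1/720; 3j²(1 4 5; 0 -1 1) = Δ·Π!·Σ² = 8/165  (sign +1)
B: Δ: 0! 2! 8! / 11! → 1/495; sum: t=0:+1/576 = 1/576; 3j²(1 4 5; 0 0 0) = Δ·Π!·Σ² = 5/99  (sign -1)
I_A²/I_B² = (8/165)/(5/99) = 24/25

24/25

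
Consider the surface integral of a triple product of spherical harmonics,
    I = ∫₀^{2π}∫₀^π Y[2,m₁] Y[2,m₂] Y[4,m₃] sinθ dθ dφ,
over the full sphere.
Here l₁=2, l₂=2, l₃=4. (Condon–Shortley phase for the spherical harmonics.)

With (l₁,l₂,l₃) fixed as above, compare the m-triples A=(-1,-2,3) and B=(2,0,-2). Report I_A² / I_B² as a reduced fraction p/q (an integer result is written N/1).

Shared (l₁,l₂,l₃)=(2,2,4): N and (l;000)² cancel in I_A²/I_B².
A: Δ = 0!·4!·4!/9! = 1/630; Racah Σ t=0..0: t=0:+1/144 = 1/144; ⇒ 3j(2 2 4; -1 -2 3)² = 1/18, sgn -1
B: Δ = 0!·4!·4!/9! = 1/630; Racah Σ t=0..0: t=0:+1/96 = 1/96; ⇒ 3j(2 2 4; 2 0 -2)² = 1/42, sgn +1
I_A²/I_B² = (1/18)/(1/42) = 7/3

7/3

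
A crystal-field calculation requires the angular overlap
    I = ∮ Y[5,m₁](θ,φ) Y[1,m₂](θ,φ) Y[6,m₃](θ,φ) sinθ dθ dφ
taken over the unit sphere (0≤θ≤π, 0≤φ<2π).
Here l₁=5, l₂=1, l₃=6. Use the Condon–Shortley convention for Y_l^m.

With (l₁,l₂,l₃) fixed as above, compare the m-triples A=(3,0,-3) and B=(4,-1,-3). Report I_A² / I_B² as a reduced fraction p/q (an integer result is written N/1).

9/1

l's match ⇒ only the (l;m) 3-j factors differ between A and B.
A: triangle coeff Δ(5,1,6) = 1/858; Σ_t [0,0]: t=0:+1/80640 = 1/80640; (3j)²=9/286 [(5 1 6; 3 0 -3)], sign=-1
B: triangle coeff Δ(5,1,6) = 1/858; Σ_t [0,0]: t=0:+1/725760 = 1/725760; (3j)²=1/286 [(5 1 6; 4 -1 -3)], sign=-1
I_A²/I_B² = (9/286)/(1/286) = 9/1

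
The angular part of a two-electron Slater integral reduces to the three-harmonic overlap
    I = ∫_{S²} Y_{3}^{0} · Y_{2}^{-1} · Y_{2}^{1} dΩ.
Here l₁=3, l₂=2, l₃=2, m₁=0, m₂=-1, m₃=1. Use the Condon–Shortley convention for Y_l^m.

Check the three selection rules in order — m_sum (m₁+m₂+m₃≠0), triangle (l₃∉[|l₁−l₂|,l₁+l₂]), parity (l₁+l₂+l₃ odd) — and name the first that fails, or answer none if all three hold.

m₁+m₂+m₃ = 0 − 1 + 1 = 0  ✓
triangle: |3−2|=1 ≤ l₃=2 ≤ 3+2=5  ✓
parity: l₁+l₂+l₃ = 7 is odd  ✗

parity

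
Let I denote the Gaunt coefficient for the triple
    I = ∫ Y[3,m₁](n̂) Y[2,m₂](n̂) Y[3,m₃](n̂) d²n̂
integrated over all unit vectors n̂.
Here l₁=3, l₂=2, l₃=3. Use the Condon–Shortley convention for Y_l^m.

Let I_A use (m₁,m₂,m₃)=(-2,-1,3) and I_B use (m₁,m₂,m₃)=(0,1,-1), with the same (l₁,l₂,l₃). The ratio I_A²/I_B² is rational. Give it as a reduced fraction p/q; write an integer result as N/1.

l's match ⇒ only the (l;m) 3-j factors differ between A and B.
A: triangle coeff Δ(3,2,3) = 1/3780; Σ_t [1,1]: t=1:−1/48 = -1/48; (3j)²=5/84 [(3 2 3; -2 -1 3)], sign=-1
B: triangle coeff Δ(3,2,3) = 1/3780; Σ_t [1,2]: t=1:−1/8 t=2:+1/12 = -1/24; (3j)²=1/210 [(3 2 3; 0 1 -1)], sign=-1
I_A²/I_B² = (5/84)/(1/210) = 25/2

25/2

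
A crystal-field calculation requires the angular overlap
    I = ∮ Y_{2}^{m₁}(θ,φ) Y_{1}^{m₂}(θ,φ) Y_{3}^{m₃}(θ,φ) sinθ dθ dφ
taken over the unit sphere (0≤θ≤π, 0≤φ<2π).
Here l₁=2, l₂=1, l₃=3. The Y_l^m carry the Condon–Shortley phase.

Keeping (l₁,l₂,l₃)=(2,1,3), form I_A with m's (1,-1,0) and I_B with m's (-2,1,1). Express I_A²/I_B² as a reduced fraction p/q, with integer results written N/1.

3/1

Same 2,1,3: normalisation and zero-m 3j drop out of the ratio.
A: Δ: 0! 4! 2! / 7! → 1/105; sum: t=0:+1/12 = 1/12; 3j²(2 1 3; 1 -1 0) = Δ·Π!·Σ² = 1/35  (sign -1)
B: Δ: 0! 4! 2! / 7! → 1/105; sum: t=0:+1/48 = 1/48; 3j²(2 1 3; -2 1 1) = Δ·Π!·Σ² = 1/105  (sign +1)
I_A²/I_B² = (1/35)/(1/105) = 3/1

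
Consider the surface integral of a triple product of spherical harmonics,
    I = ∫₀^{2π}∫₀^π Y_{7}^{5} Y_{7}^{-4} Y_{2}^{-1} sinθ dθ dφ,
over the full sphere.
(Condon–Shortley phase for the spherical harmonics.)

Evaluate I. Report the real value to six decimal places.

-0.188767

Checks pass: Σm=0; 16 even; l₃=2∈[0,14].
(2·7+1)(2·7+1)(2·2+1) = 1125
Δ: 12! 2! 2! / 17! → 1/185640
sum: t=5:−1/2419200 t=6:+1/518400 t=7:−1/2419200 = 1/907200
3j²(7 7 2; 0 0 0) = Δ·Π!·Σ² = 56/3315  (sign +1)
sum: t=1:−1/79833600 t=2:+1/14515200 = 1/17740800
3j²(7 7 2; 5 -4 -1) = Δ·Π!·Σ² = 729/30940  (sign -1)
combine: 4πI² = 1125·56/3315·729/30940 = 21870/48841
take √, sign -1: I = -0.18876748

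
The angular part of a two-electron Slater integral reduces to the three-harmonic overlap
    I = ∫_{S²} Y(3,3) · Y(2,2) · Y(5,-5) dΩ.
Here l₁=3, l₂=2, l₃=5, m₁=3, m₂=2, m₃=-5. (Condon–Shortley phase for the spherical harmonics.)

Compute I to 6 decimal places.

-0.347235

m-sum 0 ✓  L=10 even ✓  1≤5≤5 ✓
Π(2lᵢ+1) = 7×5×11 = 385
triangle coeff Δ(3,2,5) = 1/2310
Σ_t [0,0]: t=0:+1/144 = 1/144
(3j)²=10/231 [(3 2 5; 0 0 0)], sign=-1
Σ_t [0,0]: t=0:+1/17280 = 1/17280
(3j)²=1/11 [(3 2 5; 3 2 -5)], sign=+1
⇒ 4πI² = 50/33
I = (-1)√(50/33/(4π)) = -0.34723469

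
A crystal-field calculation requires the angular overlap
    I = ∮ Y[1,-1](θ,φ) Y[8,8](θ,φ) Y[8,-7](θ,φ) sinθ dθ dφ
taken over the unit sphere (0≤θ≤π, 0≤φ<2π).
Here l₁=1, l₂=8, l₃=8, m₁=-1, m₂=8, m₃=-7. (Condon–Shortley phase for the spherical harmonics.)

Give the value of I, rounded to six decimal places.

0.000000

l₁+l₂+l₃=17 is odd: 3j(l;000)=0 ⇒ I=0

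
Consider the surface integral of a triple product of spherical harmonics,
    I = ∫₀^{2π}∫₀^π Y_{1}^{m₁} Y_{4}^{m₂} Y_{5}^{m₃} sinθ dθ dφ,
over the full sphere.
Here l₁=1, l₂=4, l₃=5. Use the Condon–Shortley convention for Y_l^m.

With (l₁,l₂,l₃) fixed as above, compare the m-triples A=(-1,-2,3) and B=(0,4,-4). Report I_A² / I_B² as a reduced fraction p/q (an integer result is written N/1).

28/9

l's match ⇒ only the (l;m) 3-j factors differ between A and B.
A: triangle coeff Δ(1,4,5) = 1/495; Σ_t [0,0]: t=0:+1/2880 = 1/2880; (3j)²=28/495 [(1 4 5; -1 -2 3)], sign=+1
B: triangle coeff Δ(1,4,5) = 1/495; Σ_t [0,0]: t=0:+1/40320 = 1/40320; (3j)²=1/55 [(1 4 5; 0 4 -4)], sign=-1
I_A²/I_B² = (28/495)/(1/55) = 28/9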